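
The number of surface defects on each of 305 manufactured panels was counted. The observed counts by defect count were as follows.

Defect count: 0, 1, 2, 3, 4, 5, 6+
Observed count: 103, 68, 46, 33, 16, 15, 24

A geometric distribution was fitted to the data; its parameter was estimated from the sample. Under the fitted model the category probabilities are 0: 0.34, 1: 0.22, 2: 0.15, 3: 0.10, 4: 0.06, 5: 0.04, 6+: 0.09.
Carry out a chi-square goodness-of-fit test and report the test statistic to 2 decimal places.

1.59

Expected counts E_i = n·p_i: 305×0.34 = 103.7, 305×0.22 = 67.1, 305×0.15 = 45.75, 305×0.10 = 30.5, 305×0.06 = 18.3, 305×0.04 = 12.2, 305×0.09 = 27.45.
0: (103 − 103.7)²/103.7 = 0.49/103.7 = 0.005
1: (68 − 67.1)²/67.1 = 0.81/67.1 = 0.012
2: (46 − 45.75)²/45.75 = 0.0625/45.75 = 0.001
3: (33 − 30.5)²/30.5 = 6.25/30.5 = 0.205
4: (16 − 18.3)²/18.3 = 5.29/18.3 = 0.289
5: (15 − 12.2)²/12.2 = 7.84/12.2 = 0.643
6+: (24 − 27.45)²/27.45 = 11.9025/27.45 = 0.434
Sum = 1.59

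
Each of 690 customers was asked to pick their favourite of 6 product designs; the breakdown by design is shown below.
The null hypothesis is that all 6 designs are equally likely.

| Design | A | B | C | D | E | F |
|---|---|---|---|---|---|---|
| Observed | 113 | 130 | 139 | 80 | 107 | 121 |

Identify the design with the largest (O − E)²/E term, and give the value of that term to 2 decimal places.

D, 10.65

Expected count for each of the 6 categories: 690/6 = 115.
cat         O        E   (O−E)²/E
A         113      115      0.035
B         130      115      1.957
C         139      115      5.009
D          80      115     10.652
E         107      115      0.557
F         121      115      0.313
The largest term is for D: 10.65.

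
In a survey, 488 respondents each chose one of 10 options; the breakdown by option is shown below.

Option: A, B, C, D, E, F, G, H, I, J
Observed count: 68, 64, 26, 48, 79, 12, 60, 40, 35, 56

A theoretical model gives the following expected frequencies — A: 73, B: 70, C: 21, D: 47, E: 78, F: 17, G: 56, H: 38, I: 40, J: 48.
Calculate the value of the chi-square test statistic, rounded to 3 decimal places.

cat         O        E   (O−E)²/E
A          68       73     0.3425
B          64       70     0.5143
C          26       21     1.1905
D          48       47     0.0213
E          79       78     0.0128
F          12       17     1.4706
G          60       56     0.2857
H          40       38     0.1053
I          35       40     0.6250
J          56       48     1.3333
Sum = 5.901

5.901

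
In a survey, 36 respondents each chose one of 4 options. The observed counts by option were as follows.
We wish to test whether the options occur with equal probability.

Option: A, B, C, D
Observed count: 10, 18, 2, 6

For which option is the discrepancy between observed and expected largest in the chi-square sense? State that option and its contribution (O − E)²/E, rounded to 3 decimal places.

Under H₀ each category has probability 1/4, so each expected count is 36/4 = 9.
χ² = (10−9)²/9 + (18−9)²/9 + (2−9)²/9 + (6−9)²/9
   = 0.1111 + 9.0000 + 5.4444 + 1.0000
The largest term is for B: 9.000.

B, 9.000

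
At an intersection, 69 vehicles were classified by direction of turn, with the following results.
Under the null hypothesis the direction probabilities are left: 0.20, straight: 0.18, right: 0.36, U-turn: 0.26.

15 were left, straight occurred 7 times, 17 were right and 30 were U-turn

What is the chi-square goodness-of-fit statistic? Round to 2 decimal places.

13.05

Expected counts E_i = n·p_i: 69×0.20 = 13.8, 69×0.18 = 12.42, 69×0.36 = 24.84, 69×0.26 = 17.94.
cat           O        E   (O−E)²/E
left         15     13.8      0.104
straight      7    12.42      2.365
right        17    24.84      2.474
U-turn       30    17.94      8.107
Sum = 13.05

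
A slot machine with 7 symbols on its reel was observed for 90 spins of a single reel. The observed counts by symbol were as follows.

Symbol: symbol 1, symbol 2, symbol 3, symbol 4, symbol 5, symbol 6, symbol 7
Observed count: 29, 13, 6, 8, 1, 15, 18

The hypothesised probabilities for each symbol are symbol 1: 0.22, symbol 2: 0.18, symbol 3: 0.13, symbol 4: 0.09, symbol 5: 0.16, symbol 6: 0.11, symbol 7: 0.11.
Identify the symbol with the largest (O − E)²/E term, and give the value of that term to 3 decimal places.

symbol 5, 12.469

Expected counts E_i = n·p_i: 90×0.22 = 19.8, 90×0.18 = 16.2, 90×0.13 = 11.7, 90×0.09 = 8.1, 90×0.16 = 14.4, 90×0.11 = 9.9, 90×0.11 = 9.9.
χ² = (29−19.8)²/19.8 + (13−16.2)²/16.2 + (6−11.7)²/11.7 + (8−8.1)²/8.1 + (1−14.4)²/14.4 + (15−9.9)²/9.9 + (18−9.9)²/9.9
   = 4.2747 + 0.6321 + 2.7769 + 0.0012 + 12.4694 + 2.6273 + 6.6273
The largest term is for symbol 5: 12.469.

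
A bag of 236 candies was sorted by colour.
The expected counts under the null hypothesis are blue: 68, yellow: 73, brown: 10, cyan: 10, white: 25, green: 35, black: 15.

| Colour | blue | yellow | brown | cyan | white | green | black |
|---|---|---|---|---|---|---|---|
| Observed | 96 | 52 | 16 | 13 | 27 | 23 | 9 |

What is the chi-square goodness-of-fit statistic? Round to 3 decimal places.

blue: (96 − 68)²/68 = 784/68 = 11.5294
yellow: (52 − 73)²/73 = 441/73 = 6.0411
brown: (16 − 10)²/10 = 36/10 = 3.6000
cyan: (13 − 10)²/10 = 9/10 = 0.9000
white: (27 − 25)²/25 = 4/25 = 0.1600
green: (23 − 35)²/35 = 144/35 = 4.1143
black: (9 − 15)²/15 = 36/15 = 2.4000
Sum = 28.745

28.745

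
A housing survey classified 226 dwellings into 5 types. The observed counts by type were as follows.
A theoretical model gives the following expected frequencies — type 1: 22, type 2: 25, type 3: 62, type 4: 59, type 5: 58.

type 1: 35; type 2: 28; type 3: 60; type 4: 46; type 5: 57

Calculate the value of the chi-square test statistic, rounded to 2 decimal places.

10.99

cat         O        E   (O−E)²/E
type 1     35       22      7.682
type 2     28       25      0.360
type 3     60       62      0.065
type 4     46       59      2.864
type 5     57       58      0.017
Sum = 10.99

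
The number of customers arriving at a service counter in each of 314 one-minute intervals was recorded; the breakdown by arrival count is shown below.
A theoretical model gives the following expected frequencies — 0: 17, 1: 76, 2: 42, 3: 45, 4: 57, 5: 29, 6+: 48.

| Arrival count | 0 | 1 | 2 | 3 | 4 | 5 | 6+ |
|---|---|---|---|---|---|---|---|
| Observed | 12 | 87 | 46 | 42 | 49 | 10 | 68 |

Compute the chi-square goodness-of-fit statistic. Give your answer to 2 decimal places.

25.55

0: (12 − 17)²/17 = 25/17 = 1.471
1: (87 − 76)²/76 = 121/76 = 1.592
2: (46 − 42)²/42 = 16/42 = 0.381
3: (42 − 45)²/45 = 9/45 = 0.200
4: (49 − 57)²/57 = 64/57 = 1.123
5: (10 − 29)²/29 = 361/29 = 12.448
6+: (68 − 48)²/48 = 400/48 = 8.333
Sum = 25.55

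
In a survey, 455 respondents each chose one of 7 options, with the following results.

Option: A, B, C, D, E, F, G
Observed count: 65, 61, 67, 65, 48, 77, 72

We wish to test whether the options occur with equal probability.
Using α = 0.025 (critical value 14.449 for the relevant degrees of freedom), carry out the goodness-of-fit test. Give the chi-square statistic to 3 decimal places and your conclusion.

7.723; do not reject

Under H₀ each category has probability 1/7, so each expected count is 455/7 = 65.
χ² = (65−65)²/65 + (61−65)²/65 + (67−65)²/65 + (65−65)²/65 + (48−65)²/65 + (77−65)²/65 + (72−65)²/65
   = 0.0000 + 0.2462 + 0.0615 + 0.0000 + 4.4462 + 2.2154 + 0.7538
Sum = 7.723
df = 6. Since 7.723 < 14.449, we do not reject H₀.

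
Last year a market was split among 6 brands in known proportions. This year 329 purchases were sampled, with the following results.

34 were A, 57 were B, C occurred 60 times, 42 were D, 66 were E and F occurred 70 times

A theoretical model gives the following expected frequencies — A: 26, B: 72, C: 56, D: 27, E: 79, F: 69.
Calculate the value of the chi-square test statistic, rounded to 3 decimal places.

cat         O        E   (O−E)²/E
A          34       26     2.4615
B          57       72     3.1250
C          60       56     0.2857
D          42       27     8.3333
E          66       79     2.1392
F          70       69     0.0145
Sum = 16.359

16.359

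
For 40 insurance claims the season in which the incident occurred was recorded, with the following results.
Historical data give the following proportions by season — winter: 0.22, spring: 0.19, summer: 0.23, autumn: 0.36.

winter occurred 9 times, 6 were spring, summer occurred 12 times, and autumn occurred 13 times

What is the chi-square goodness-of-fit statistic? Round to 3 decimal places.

1.330

Expected counts E_i = n·p_i: 40×0.22 = 8.8, 40×0.19 = 7.6, 40×0.23 = 9.2, 40×0.36 = 14.4.
winter: (9 − 8.8)²/8.8 = 0.04/8.8 = 0.0045
spring: (6 − 7.6)²/7.6 = 2.56/7.6 = 0.3368
summer: (12 − 9.2)²/9.2 = 7.84/9.2 = 0.8522
autumn: (13 − 14.4)²/14.4 = 1.96/14.4 = 0.1361
Sum = 1.330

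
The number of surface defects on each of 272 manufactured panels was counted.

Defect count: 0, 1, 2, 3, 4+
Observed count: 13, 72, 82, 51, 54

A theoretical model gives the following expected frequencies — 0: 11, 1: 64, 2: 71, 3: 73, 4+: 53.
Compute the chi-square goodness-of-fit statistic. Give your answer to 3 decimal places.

0: (13 − 11)²/11 = 4/11 = 0.3636
1: (72 − 64)²/64 = 64/64 = 1.0000
2: (82 − 71)²/71 = 121/71 = 1.7042
3: (51 − 73)²/73 = 484/73 = 6.6301
4+: (54 − 53)²/53 = 1/53 = 0.0189
Sum = 9.717

9.717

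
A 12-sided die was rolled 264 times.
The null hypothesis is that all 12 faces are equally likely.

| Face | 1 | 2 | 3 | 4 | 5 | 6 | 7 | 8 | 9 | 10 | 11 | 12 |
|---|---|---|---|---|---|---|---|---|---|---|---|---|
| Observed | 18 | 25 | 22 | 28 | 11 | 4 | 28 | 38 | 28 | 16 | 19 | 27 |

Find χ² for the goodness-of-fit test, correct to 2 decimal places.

41.09

Expected count for each of the 12 categories: 264/12 = 22.
cat         O        E   (O−E)²/E
1          18       22      0.727
2          25       22      0.409
3          22       22      0.000
4          28       22      1.636
5          11       22      5.500
6           4       22     14.727
7          28       22      1.636
8          38       22     11.636
9          28       22      1.636
10         16       22      1.636
11         19       22      0.409
12         27       22      1.136
Sum = 41.09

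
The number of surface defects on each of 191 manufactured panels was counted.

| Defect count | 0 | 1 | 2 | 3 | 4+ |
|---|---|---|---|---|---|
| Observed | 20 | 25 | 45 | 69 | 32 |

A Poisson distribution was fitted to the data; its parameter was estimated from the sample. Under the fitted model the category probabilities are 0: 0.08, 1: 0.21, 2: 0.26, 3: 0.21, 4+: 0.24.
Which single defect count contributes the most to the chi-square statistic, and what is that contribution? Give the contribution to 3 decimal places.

3, 20.809

Expected counts E_i = n·p_i: 191×0.08 = 15.28, 191×0.21 = 40.11, 191×0.26 = 49.66, 191×0.21 = 40.11, 191×0.24 = 45.84.
cat         O        E   (O−E)²/E
0          20    15.28     1.4580
1          25    40.11     5.6921
2          45    49.66     0.4373
3          69    40.11    20.8086
4+         32    45.84     4.1786
The largest term is for 3: 20.809.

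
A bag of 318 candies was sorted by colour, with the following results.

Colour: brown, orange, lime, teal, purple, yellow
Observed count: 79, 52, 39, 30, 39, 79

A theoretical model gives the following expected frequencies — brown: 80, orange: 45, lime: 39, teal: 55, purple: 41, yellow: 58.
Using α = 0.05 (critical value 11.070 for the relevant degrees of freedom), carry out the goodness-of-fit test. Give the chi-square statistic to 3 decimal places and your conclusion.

brown: (79 − 80)²/80 = 1/80 = 0.0125
orange: (52 − 45)²/45 = 49/45 = 1.0889
lime: (39 − 39)²/39 = 0/39 = 0.0000
teal: (30 − 55)²/55 = 625/55 = 11.3636
purple: (39 − 41)²/41 = 4/41 = 0.0976
yellow: (79 − 58)²/58 = 441/58 = 7.6034
Sum = 20.166
df = 5. Since 20.166 > 11.070, we reject H₀.

20.166; reject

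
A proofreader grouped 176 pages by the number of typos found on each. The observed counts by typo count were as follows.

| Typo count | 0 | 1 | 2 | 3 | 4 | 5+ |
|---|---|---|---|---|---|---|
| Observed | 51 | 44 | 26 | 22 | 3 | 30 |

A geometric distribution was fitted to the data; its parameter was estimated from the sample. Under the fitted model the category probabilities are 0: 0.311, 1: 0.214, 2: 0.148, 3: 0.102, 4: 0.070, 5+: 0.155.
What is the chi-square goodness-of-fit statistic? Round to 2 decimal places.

Expected counts E_i = n·p_i: 176×0.311 = 54.736, 176×0.214 = 37.664, 176×0.148 = 26.048, 176×0.102 = 17.952, 176×0.070 = 12.32, 176×0.155 = 27.28.
χ² = (51−54.736)²/54.736 + (44−37.664)²/37.664 + (26−26.048)²/26.048 + (22−17.952)²/17.952 + (3−12.32)²/12.32 + (30−27.28)²/27.28
   = 0.255 + 1.066 + 0.000 + 0.913 + 7.051 + 0.271
Sum = 9.56

9.56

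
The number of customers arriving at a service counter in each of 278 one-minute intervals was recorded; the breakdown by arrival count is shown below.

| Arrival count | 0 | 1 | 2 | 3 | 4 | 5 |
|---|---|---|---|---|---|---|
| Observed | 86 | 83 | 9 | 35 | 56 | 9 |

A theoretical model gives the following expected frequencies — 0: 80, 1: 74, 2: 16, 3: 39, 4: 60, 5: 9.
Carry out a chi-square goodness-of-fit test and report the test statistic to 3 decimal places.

χ² = (86−80)²/80 + (83−74)²/74 + (9−16)²/16 + (35−39)²/39 + (56−60)²/60 + (9−9)²/9
   = 0.4500 + 1.0946 + 3.0625 + 0.4103 + 0.2667 + 0.0000
Sum = 5.284

5.284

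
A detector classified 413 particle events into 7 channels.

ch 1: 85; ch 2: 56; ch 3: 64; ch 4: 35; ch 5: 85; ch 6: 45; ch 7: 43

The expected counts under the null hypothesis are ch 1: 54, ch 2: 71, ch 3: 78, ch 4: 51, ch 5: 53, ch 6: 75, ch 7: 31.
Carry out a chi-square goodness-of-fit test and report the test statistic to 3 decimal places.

64.464

cat         O        E   (O−E)²/E
ch 1       85       54    17.7963
ch 2       56       71     3.1690
ch 3       64       78     2.5128
ch 4       35       51     5.0196
ch 5       85       53    19.3208
ch 6       45       75    12.0000
ch 7       43       31     4.6452
Sum = 64.464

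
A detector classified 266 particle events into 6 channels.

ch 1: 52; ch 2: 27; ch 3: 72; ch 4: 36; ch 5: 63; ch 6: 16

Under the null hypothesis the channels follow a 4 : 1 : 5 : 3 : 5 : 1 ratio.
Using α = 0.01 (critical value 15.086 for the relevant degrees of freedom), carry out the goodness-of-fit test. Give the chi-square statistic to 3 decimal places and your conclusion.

Ratio total = 19. Expected counts: 266×4/19 = 56, 266×1/19 = 14, 266×5/19 = 70, 266×3/19 = 42, 266×5/19 = 70, 266×1/19 = 14.
ch 1: (52 − 56)²/56 = 16/56 = 0.2857
ch 2: (27 − 14)²/14 = 169/14 = 12.0714
ch 3: (72 − 70)²/70 = 4/70 = 0.0571
ch 4: (36 − 42)²/42 = 36/42 = 0.8571
ch 5: (63 − 70)²/70 = 49/70 = 0.7000
ch 6: (16 − 14)²/14 = 4/14 = 0.2857
Sum = 14.257
df = 5. Since 14.257 < 15.086, we do not reject H₀.

14.257; do not reject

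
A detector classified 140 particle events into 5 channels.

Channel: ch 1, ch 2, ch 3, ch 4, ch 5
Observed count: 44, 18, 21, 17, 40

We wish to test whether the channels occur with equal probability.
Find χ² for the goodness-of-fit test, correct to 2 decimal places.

Expected count for each of the 5 categories: 140/5 = 28.
cat         O        E   (O−E)²/E
ch 1       44       28      9.143
ch 2       18       28      3.571
ch 3       21       28      1.750
ch 4       17       28      4.321
ch 5       40       28      5.143
Sum = 23.93

23.93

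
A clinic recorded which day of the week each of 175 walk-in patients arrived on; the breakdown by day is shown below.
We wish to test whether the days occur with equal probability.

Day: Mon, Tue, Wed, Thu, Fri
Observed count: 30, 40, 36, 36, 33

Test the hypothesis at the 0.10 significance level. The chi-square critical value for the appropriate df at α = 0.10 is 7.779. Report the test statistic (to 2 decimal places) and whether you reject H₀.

Expected count for each of the 5 categories: 175/5 = 35.
cat         O        E   (O−E)²/E
Mon        30       35      0.714
Tue        40       35      0.714
Wed        36       35      0.029
Thu        36       35      0.029
Fri        33       35      0.114
Sum = 1.60
df = 4. Since 1.60 < 7.779, we do not reject H₀.

1.60; do not reject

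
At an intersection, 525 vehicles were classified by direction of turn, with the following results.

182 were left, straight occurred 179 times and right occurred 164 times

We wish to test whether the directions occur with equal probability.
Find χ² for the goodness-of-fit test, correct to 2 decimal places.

Expected count for each of the 3 categories: 525/3 = 175.
χ² = (182−175)²/175 + (179−175)²/175 + (164−175)²/175
   = 0.280 + 0.091 + 0.691
Sum = 1.06

1.06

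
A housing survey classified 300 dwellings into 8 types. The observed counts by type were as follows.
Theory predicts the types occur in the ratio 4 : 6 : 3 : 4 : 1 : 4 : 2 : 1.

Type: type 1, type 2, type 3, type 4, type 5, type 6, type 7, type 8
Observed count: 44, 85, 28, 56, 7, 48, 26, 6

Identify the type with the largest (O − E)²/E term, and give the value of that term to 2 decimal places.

Ratio total = 25. Expected counts: 300×4/25 = 48, 300×6/25 = 72, 300×3/25 = 36, 300×4/25 = 48, 300×1/25 = 12, 300×4/25 = 48, 300×2/25 = 24, 300×1/25 = 12.
χ² = (44−48)²/48 + (85−72)²/72 + (28−36)²/36 + (56−48)²/48 + (7−12)²/12 + (48−48)²/48 + (26−24)²/24 + (6−12)²/12
   = 0.333 + 2.347 + 1.778 + 1.333 + 2.083 + 0.000 + 0.167 + 3.000
The largest term is for type 8: 3.00.

type 8, 3.00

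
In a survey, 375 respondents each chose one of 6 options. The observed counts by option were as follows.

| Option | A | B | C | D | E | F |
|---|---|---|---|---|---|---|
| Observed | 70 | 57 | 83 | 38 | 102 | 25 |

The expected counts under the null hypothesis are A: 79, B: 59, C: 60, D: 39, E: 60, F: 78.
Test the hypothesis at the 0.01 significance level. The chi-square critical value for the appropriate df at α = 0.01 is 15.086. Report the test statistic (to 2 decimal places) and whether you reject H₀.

75.35; reject

cat         O        E   (O−E)²/E
A          70       79      1.025
B          57       59      0.068
C          83       60      8.817
D          38       39      0.026
E         102       60     29.400
F          25       78     36.013
Sum = 75.35
df = 5. Since 75.35 > 15.086, we reject H₀.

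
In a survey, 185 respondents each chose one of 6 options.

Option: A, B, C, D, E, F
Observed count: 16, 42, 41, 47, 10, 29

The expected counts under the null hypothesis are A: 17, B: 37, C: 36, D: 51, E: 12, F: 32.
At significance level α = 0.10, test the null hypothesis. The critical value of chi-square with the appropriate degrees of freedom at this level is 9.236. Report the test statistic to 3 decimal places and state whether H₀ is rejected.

2.357; do not reject

cat         O        E   (O−E)²/E
A          16       17     0.0588
B          42       37     0.6757
C          41       36     0.6944
D          47       51     0.3137
E          10       12     0.3333
F          29       32     0.2813
Sum = 2.357
df = 5. Since 2.357 < 9.236, we do not reject H₀.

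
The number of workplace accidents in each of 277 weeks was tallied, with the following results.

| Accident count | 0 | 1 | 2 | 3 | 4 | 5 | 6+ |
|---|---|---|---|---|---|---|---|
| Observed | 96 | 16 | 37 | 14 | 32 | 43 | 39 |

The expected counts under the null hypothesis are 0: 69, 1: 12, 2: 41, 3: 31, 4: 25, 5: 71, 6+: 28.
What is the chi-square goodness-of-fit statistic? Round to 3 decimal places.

χ² = (96−69)²/69 + (16−12)²/12 + (37−41)²/41 + (14−31)²/31 + (32−25)²/25 + (43−71)²/71 + (39−28)²/28
   = 10.5652 + 1.3333 + 0.3902 + 9.3226 + 1.9600 + 11.0423 + 4.3214
Sum = 38.935

38.935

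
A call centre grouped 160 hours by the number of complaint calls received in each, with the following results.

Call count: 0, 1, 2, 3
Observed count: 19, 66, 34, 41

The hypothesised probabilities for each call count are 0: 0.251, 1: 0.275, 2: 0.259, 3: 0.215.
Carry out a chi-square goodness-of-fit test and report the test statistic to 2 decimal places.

24.75

Expected counts E_i = n·p_i: 160×0.251 = 40.16, 160×0.275 = 44, 160×0.259 = 41.44, 160×0.215 = 34.4.
0: (19 − 40.16)²/40.16 = 447.7456/40.16 = 11.149
1: (66 − 44)²/44 = 484/44 = 11.000
2: (34 − 41.44)²/41.44 = 55.3536/41.44 = 1.336
3: (41 − 34.4)²/34.4 = 43.56/34.4 = 1.266
Sum = 24.75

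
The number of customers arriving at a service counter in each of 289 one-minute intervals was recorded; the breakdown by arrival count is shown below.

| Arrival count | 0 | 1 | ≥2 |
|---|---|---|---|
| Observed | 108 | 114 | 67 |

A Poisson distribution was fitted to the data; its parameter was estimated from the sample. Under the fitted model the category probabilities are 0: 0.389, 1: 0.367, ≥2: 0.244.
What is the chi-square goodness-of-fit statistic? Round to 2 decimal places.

0.94

Expected counts E_i = n·p_i: 289×0.389 = 112.421, 289×0.367 = 106.063, 289×0.244 = 70.516.
χ² = (108−112.421)²/112.421 + (114−106.063)²/106.063 + (67−70.516)²/70.516
   = 0.174 + 0.594 + 0.175
Sum = 0.94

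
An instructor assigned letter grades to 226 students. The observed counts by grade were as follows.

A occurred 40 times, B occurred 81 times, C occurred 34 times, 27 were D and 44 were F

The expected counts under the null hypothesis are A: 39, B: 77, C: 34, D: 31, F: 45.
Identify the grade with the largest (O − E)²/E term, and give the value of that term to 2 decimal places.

D, 0.52

χ² = (40−39)²/39 + (81−77)²/77 + (34−34)²/34 + (27−31)²/31 + (44−45)²/45
   = 0.026 + 0.208 + 0.000 + 0.516 + 0.022
The largest term is for D: 0.52.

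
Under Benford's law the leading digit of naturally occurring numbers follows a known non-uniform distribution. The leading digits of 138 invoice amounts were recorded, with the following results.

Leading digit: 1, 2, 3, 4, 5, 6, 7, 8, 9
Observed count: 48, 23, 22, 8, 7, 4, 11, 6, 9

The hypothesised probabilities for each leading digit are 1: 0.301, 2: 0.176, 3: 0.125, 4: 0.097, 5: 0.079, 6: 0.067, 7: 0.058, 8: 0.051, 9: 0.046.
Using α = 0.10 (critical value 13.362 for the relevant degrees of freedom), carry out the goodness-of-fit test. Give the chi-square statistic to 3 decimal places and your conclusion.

Expected counts E_i = n·p_i: 138×0.301 = 41.538, 138×0.176 = 24.288, 138×0.125 = 17.25, 138×0.097 = 13.386, 138×0.079 = 10.902, 138×0.067 = 9.246, 138×0.058 = 8.004, 138×0.051 = 7.038, 138×0.046 = 6.348.
cat         O        E   (O−E)²/E
1          48   41.538     1.0053
2          23   24.288     0.0683
3          22    17.25     1.3080
4           8   13.386     2.1671
5           7   10.902     1.3966
6           4    9.246     2.9765
7          11    8.004     1.1214
8           6    7.038     0.1531
9           9    6.348     1.1079
Sum = 11.304
df = 8. Since 11.304 < 13.362, we do not reject H₀.

11.304; do not reject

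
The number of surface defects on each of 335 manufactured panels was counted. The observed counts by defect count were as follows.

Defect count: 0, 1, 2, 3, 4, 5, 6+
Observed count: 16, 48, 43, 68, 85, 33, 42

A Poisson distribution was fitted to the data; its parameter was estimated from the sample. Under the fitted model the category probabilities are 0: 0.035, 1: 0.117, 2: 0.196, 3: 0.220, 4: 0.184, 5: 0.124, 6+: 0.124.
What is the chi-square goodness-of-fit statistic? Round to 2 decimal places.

22.41

Expected counts E_i = n·p_i: 335×0.035 = 11.725, 335×0.117 = 39.195, 335×0.196 = 65.66, 335×0.220 = 73.7, 335×0.184 = 61.64, 335×0.124 = 41.54, 335×0.124 = 41.54.
χ² = (16−11.725)²/11.725 + (48−39.195)²/39.195 + (43−65.66)²/65.66 + (68−73.7)²/73.7 + (85−61.64)²/61.64 + (33−41.54)²/41.54 + (42−41.54)²/41.54
   = 1.559 + 1.978 + 7.820 + 0.441 + 8.853 + 1.756 + 0.005
Sum = 22.41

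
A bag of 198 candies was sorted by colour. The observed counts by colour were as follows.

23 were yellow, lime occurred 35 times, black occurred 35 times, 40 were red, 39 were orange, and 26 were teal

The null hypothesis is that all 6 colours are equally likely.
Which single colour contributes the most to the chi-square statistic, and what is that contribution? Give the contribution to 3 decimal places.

Under H₀ each category has probability 1/6, so each expected count is 198/6 = 33.
yellow: (23 − 33)²/33 = 100/33 = 3.0303
lime: (35 − 33)²/33 = 4/33 = 0.1212
black: (35 − 33)²/33 = 4/33 = 0.1212
red: (40 − 33)²/33 = 49/33 = 1.4848
orange: (39 − 33)²/33 = 36/33 = 1.0909
teal: (26 − 33)²/33 = 49/33 = 1.4848
The largest term is for yellow: 3.030.

yellow, 3.030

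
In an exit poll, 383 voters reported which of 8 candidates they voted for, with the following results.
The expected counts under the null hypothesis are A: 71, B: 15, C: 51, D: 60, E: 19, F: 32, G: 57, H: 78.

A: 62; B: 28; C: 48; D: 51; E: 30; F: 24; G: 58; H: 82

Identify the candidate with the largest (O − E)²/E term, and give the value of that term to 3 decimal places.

χ² = (62−71)²/71 + (28−15)²/15 + (48−51)²/51 + (51−60)²/60 + (30−19)²/19 + (24−32)²/32 + (58−57)²/57 + (82−78)²/78
   = 1.1408 + 11.2667 + 0.1765 + 1.3500 + 6.3684 + 2.0000 + 0.0175 + 0.2051
The largest term is for B: 11.267.

B, 11.267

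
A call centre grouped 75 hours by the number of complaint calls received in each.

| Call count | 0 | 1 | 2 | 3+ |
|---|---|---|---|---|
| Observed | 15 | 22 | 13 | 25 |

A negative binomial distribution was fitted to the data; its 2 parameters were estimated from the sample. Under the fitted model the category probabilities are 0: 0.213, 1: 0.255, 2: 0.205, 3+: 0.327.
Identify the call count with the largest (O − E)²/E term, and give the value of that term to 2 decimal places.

Expected counts E_i = n·p_i: 75×0.213 = 15.975, 75×0.255 = 19.125, 75×0.205 = 15.375, 75×0.327 = 24.525.
cat         O        E   (O−E)²/E
0          15   15.975      0.060
1          22   19.125      0.432
2          13   15.375      0.367
3+         25   24.525      0.009
The largest term is for 1: 0.43.

1, 0.43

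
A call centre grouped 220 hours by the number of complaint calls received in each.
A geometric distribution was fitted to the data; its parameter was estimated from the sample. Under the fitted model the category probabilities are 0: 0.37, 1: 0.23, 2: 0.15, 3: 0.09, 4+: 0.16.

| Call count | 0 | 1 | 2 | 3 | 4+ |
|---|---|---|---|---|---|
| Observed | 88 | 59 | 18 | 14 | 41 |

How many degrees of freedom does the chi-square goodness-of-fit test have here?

3

There are k = 5 categories and 1 parameter estimated from the data, so df = 5 − 1 − 1 = 3.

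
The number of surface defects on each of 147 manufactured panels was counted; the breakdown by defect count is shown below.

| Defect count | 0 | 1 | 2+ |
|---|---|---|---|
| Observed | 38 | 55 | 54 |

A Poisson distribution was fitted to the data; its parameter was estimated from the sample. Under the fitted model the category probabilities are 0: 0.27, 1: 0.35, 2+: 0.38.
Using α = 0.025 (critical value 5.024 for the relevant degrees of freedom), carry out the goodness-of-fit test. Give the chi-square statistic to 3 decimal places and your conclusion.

0.379; do not reject

Expected counts E_i = n·p_i: 147×0.27 = 39.69, 147×0.35 = 51.45, 147×0.38 = 55.86.
cat         O        E   (O−E)²/E
0          38    39.69     0.0720
1          55    51.45     0.2449
2+         54    55.86     0.0619
Sum = 0.379
df = 1. Since 0.379 < 5.024, we do not reject H₀.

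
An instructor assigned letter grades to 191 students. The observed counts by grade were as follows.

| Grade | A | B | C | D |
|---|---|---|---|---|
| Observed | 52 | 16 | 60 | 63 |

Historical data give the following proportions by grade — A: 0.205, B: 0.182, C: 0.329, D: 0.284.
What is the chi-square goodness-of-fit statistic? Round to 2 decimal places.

Expected counts E_i = n·p_i: 191×0.205 = 39.155, 191×0.182 = 34.762, 191×0.329 = 62.839, 191×0.284 = 54.244.
cat         O        E   (O−E)²/E
A          52   39.155      4.214
B          16   34.762     10.126
C          60   62.839      0.128
D          63   54.244      1.413
Sum = 15.88

15.88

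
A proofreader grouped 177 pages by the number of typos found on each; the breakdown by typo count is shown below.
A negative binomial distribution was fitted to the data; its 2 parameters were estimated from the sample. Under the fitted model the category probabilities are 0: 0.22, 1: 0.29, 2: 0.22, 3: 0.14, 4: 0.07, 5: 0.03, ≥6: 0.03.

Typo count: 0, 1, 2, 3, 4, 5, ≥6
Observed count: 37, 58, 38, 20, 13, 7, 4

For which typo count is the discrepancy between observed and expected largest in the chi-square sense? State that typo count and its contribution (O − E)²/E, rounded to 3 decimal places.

Expected counts E_i = n·p_i: 177×0.22 = 38.94, 177×0.29 = 51.33, 177×0.22 = 38.94, 177×0.14 = 24.78, 177×0.07 = 12.39, 177×0.03 = 5.31, 177×0.03 = 5.31.
0: (37 − 38.94)²/38.94 = 3.7636/38.94 = 0.0967
1: (58 − 51.33)²/51.33 = 44.4889/51.33 = 0.8667
2: (38 − 38.94)²/38.94 = 0.8836/38.94 = 0.0227
3: (20 − 24.78)²/24.78 = 22.8484/24.78 = 0.9221
4: (13 − 12.39)²/12.39 = 0.3721/12.39 = 0.0300
5: (7 − 5.31)²/5.31 = 2.8561/5.31 = 0.5379
≥6: (4 − 5.31)²/5.31 = 1.7161/5.31 = 0.3232
The largest term is for 3: 0.922.

3, 0.922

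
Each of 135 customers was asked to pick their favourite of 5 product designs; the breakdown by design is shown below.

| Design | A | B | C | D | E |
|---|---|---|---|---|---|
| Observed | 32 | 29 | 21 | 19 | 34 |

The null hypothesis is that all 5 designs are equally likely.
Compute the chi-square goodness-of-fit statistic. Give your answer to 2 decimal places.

6.59

Under H₀ each category has probability 1/5, so each expected count is 135/5 = 27.
χ² = (32−27)²/27 + (29−27)²/27 + (21−27)²/27 + (19−27)²/27 + (34−27)²/27
   = 0.926 + 0.148 + 1.333 + 2.370 + 1.815
Sum = 6.59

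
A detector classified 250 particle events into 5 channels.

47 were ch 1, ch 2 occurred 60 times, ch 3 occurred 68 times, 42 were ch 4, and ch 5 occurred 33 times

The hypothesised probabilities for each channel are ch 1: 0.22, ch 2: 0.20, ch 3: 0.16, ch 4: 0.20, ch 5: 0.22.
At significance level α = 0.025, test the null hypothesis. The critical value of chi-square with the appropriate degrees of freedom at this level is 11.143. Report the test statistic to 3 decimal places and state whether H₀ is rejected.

Expected counts E_i = n·p_i: 250×0.22 = 55, 250×0.20 = 50, 250×0.16 = 40, 250×0.20 = 50, 250×0.22 = 55.
ch 1: (47 − 55)²/55 = 64/55 = 1.1636
ch 2: (60 − 50)²/50 = 100/50 = 2.0000
ch 3: (68 − 40)²/40 = 784/40 = 19.6000
ch 4: (42 − 50)²/50 = 64/50 = 1.2800
ch 5: (33 − 55)²/55 = 484/55 = 8.8000
Sum = 32.844
df = 4. Since 32.844 > 11.143, we reject H₀.

32.844; reject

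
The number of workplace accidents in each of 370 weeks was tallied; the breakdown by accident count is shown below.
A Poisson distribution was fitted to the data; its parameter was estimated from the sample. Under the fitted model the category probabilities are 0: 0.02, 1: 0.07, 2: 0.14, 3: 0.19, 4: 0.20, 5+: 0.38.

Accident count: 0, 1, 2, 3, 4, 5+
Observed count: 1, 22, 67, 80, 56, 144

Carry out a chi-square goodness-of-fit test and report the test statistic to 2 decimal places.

Expected counts E_i = n·p_i: 370×0.02 = 7.4, 370×0.07 = 25.9, 370×0.14 = 51.8, 370×0.19 = 70.3, 370×0.20 = 74, 370×0.38 = 140.6.
χ² = (1−7.4)²/7.4 + (22−25.9)²/25.9 + (67−51.8)²/51.8 + (80−70.3)²/70.3 + (56−74)²/74 + (144−140.6)²/140.6
   = 5.535 + 0.587 + 4.460 + 1.338 + 4.378 + 0.082
Sum = 16.38

16.38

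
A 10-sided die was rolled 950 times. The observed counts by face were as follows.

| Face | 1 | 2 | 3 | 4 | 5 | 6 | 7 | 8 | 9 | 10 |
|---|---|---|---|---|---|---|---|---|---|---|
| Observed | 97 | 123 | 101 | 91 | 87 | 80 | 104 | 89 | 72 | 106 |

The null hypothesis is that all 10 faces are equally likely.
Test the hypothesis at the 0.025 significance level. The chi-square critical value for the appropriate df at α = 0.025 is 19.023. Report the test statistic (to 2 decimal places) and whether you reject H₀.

Expected count for each of the 10 categories: 950/10 = 95.
cat         O        E   (O−E)²/E
1          97       95      0.042
2         123       95      8.253
3         101       95      0.379
4          91       95      0.168
5          87       95      0.674
6          80       95      2.368
7         104       95      0.853
8          89       95      0.379
9          72       95      5.568
10        106       95      1.274
Sum = 19.96
df = 9. Since 19.96 > 19.023, we reject H₀.

19.96; reject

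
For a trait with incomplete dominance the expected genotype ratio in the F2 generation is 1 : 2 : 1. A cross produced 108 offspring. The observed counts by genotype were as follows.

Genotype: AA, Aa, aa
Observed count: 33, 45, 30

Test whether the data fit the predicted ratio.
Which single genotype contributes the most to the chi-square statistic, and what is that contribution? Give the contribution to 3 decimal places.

Ratio total = 4. Expected counts: 108×1/4 = 27, 108×2/4 = 54, 108×1/4 = 27.
cat         O        E   (O−E)²/E
AA         33       27     1.3333
Aa         45       54     1.5000
aa         30       27     0.3333
The largest term is for Aa: 1.500.

Aa, 1.500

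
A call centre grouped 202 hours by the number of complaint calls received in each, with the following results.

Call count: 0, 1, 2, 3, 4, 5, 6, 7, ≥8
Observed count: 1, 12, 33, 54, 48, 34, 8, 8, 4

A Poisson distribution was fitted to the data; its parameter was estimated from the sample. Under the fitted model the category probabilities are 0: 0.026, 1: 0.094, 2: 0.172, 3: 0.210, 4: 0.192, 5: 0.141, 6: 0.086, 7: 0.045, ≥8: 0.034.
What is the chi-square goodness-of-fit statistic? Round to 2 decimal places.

18.91

Expected counts E_i = n·p_i: 202×0.026 = 5.252, 202×0.094 = 18.988, 202×0.172 = 34.744, 202×0.210 = 42.42, 202×0.192 = 38.784, 202×0.141 = 28.482, 202×0.086 = 17.372, 202×0.045 = 9.09, 202×0.034 = 6.868.
χ² = (1−5.252)²/5.252 + (12−18.988)²/18.988 + (33−34.744)²/34.744 + (54−42.42)²/42.42 + (48−38.784)²/38.784 + (34−28.482)²/28.482 + (8−17.372)²/17.372 + (8−9.09)²/9.09 + (4−6.868)²/6.868
   = 3.442 + 2.572 + 0.088 + 3.161 + 2.190 + 1.069 + 5.056 + 0.131 + 1.198
Sum = 18.91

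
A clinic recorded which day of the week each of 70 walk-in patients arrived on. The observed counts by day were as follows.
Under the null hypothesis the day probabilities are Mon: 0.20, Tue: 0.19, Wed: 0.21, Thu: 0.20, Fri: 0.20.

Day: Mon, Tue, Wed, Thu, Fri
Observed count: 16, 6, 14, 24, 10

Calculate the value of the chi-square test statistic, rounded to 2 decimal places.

Expected counts E_i = n·p_i: 70×0.20 = 14, 70×0.19 = 13.3, 70×0.21 = 14.7, 70×0.20 = 14, 70×0.20 = 14.
Mon: (16 − 14)²/14 = 4/14 = 0.286
Tue: (6 − 13.3)²/13.3 = 53.29/13.3 = 4.007
Wed: (14 − 14.7)²/14.7 = 0.49/14.7 = 0.033
Thu: (24 − 14)²/14 = 100/14 = 7.143
Fri: (10 − 14)²/14 = 16/14 = 1.143
Sum = 12.61

12.61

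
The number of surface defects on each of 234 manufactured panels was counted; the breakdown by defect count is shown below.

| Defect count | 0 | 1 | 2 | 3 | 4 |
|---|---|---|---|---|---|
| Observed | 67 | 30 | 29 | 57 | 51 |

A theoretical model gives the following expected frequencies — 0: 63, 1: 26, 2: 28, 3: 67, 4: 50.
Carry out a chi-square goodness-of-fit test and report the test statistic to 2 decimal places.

2.42

χ² = (67−63)²/63 + (30−26)²/26 + (29−28)²/28 + (57−67)²/67 + (51−50)²/50
   = 0.254 + 0.615 + 0.036 + 1.493 + 0.020
Sum = 2.42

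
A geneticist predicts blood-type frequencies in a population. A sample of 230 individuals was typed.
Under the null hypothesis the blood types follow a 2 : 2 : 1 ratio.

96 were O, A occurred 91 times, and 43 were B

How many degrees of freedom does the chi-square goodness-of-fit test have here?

2

There are k = 3 categories and no parameters were estimated from the data, so df = 3 − 1 = 2.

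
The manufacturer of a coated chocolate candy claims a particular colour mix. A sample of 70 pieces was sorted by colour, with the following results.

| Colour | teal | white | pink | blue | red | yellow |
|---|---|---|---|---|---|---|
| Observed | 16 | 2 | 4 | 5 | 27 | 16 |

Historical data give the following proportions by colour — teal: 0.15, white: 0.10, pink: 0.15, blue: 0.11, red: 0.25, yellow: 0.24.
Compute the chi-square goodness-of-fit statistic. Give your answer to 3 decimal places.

Expected counts E_i = n·p_i: 70×0.15 = 10.5, 70×0.10 = 7, 70×0.15 = 10.5, 70×0.11 = 7.7, 70×0.25 = 17.5, 70×0.24 = 16.8.
teal: (16 − 10.5)²/10.5 = 30.25/10.5 = 2.8810
white: (2 − 7)²/7 = 25/7 = 3.5714
pink: (4 − 10.5)²/10.5 = 42.25/10.5 = 4.0238
blue: (5 − 7.7)²/7.7 = 7.29/7.7 = 0.9468
red: (27 − 17.5)²/17.5 = 90.25/17.5 = 5.1571
yellow: (16 − 16.8)²/16.8 = 0.64/16.8 = 0.0381
Sum = 16.618

16.618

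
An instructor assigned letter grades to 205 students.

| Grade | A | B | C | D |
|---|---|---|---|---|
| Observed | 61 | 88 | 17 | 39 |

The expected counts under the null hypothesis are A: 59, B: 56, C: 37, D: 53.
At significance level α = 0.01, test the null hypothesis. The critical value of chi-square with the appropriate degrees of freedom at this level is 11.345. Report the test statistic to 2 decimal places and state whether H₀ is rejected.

A: (61 − 59)²/59 = 4/59 = 0.068
B: (88 − 56)²/56 = 1024/56 = 18.286
C: (17 − 37)²/37 = 400/37 = 10.811
D: (39 − 53)²/53 = 196/53 = 3.698
Sum = 32.86
df = 3. Since 32.86 > 11.345, we reject H₀.

32.86; reject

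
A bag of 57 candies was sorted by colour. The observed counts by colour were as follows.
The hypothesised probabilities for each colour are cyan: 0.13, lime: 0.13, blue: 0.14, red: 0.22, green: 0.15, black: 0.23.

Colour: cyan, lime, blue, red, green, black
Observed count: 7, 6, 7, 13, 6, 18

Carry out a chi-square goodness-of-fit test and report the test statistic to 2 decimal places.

3.01

Expected counts E_i = n·p_i: 57×0.13 = 7.41, 57×0.13 = 7.41, 57×0.14 = 7.98, 57×0.22 = 12.54, 57×0.15 = 8.55, 57×0.23 = 13.11.
χ² = (7−7.41)²/7.41 + (6−7.41)²/7.41 + (7−7.98)²/7.98 + (13−12.54)²/12.54 + (6−8.55)²/8.55 + (18−13.11)²/13.11
   = 0.023 + 0.268 + 0.120 + 0.017 + 0.761 + 1.824
Sum = 3.01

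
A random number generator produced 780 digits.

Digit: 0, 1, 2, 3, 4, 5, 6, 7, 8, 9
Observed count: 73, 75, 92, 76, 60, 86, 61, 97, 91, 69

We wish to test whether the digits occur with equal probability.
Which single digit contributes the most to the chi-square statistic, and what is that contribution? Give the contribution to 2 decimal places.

7, 4.63

Expected count for each of the 10 categories: 780/10 = 78.
cat         O        E   (O−E)²/E
0          73       78      0.321
1          75       78      0.115
2          92       78      2.513
3          76       78      0.051
4          60       78      4.154
5          86       78      0.821
6          61       78      3.705
7          97       78      4.628
8          91       78      2.167
9          69       78      1.038
The largest term is for 7: 4.63.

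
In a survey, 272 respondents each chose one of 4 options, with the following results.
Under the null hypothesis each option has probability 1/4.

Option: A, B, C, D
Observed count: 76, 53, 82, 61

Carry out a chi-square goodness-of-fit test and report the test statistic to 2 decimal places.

Under H₀ each category has probability 1/4, so each expected count is 272/4 = 68.
A: (76 − 68)²/68 = 64/68 = 0.941
B: (53 − 68)²/68 = 225/68 = 3.309
C: (82 − 68)²/68 = 196/68 = 2.882
D: (61 − 68)²/68 = 49/68 = 0.721
Sum = 7.85

7.85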